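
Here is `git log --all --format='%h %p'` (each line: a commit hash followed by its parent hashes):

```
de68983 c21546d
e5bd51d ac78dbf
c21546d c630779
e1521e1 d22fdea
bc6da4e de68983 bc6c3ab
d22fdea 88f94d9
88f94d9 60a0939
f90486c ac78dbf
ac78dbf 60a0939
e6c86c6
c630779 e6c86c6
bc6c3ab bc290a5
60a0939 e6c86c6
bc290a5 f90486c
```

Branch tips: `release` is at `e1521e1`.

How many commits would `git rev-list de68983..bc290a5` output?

4

Reachable from bc290a5: {60a0939, ac78dbf, bc290a5, e6c86c6, f90486c}.
Reachable from de68983: {c21546d, c630779, de68983, e6c86c6}.
In bc290a5's history but not de68983's: {60a0939, ac78dbf, bc290a5, f90486c} — 4 commits.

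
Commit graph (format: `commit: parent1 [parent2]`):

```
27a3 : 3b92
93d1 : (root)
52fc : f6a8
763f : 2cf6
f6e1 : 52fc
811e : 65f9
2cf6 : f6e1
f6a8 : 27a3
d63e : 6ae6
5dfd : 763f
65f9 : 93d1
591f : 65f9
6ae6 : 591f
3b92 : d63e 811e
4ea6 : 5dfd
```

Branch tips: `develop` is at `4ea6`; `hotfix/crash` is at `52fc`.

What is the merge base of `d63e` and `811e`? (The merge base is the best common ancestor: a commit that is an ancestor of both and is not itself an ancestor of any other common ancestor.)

65f9

Ancestors of d63e: {591f, 65f9, 6ae6, 93d1, d63e}.
Ancestors of 811e: {65f9, 811e, 93d1}.
Common ancestors: {65f9, 93d1}.
Among these, 65f9 is not an ancestor of any other common ancestor — it is the merge base.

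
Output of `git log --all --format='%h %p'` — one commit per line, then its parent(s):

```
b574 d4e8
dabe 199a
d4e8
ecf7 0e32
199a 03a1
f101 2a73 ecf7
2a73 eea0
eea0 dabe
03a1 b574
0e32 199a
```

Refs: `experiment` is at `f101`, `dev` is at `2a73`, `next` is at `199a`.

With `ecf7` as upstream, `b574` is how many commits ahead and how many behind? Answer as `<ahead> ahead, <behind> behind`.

0 ahead, 4 behind

Reachable from b574: {b574, d4e8}.
Reachable from ecf7: {03a1, 0e32, 199a, b574, d4e8, ecf7}.
Only in b574's history (ahead): {} — 0.
Only in ecf7's history (behind): {03a1, 0e32, 199a, ecf7} — 4.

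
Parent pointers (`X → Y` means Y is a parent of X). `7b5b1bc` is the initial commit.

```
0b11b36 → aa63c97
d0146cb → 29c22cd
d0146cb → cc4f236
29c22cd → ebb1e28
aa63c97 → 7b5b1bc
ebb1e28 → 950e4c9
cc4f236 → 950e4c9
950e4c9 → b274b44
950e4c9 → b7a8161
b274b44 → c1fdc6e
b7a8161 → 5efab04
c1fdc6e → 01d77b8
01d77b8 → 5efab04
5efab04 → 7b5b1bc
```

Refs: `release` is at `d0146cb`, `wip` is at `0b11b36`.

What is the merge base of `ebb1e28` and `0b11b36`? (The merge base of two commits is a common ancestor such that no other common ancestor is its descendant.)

Ancestors of ebb1e28: {01d77b8, 5efab04, 7b5b1bc, 950e4c9, b274b44, b7a8161, c1fdc6e, ebb1e28}.
Ancestors of 0b11b36: {0b11b36, 7b5b1bc, aa63c97}.
Common ancestors: {7b5b1bc}.
The only common ancestor is 7b5b1bc, so it is the merge base.

7b5b1bc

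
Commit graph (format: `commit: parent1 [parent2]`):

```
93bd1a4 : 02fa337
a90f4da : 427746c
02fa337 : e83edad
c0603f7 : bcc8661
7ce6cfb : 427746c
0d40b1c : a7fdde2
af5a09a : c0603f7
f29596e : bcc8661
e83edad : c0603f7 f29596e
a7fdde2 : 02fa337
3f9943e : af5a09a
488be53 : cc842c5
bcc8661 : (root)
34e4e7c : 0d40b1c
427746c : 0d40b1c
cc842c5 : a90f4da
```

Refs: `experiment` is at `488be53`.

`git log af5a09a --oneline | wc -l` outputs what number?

Walking parent pointers from af5a09a: reachable set = {af5a09a, bcc8661, c0603f7}.
That is 3 commits.

3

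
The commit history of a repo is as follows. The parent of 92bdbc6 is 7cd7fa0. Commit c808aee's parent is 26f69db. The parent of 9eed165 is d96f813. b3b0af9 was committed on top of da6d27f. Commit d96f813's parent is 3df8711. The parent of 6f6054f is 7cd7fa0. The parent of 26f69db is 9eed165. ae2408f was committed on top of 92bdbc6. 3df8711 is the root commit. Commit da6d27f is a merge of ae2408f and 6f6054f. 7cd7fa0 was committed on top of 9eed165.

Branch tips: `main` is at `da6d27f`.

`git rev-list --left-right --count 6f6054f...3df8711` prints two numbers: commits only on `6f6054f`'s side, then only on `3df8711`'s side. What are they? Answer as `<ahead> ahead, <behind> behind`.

4 ahead, 0 behind

Reachable from 6f6054f: {3df8711, 6f6054f, 7cd7fa0, 9eed165, d96f813}.
Reachable from 3df8711: {3df8711}.
Only in 6f6054f's history (ahead): {6f6054f, 7cd7fa0, 9eed165, d96f813} — 4.
Only in 3df8711's history (behind): {} — 0.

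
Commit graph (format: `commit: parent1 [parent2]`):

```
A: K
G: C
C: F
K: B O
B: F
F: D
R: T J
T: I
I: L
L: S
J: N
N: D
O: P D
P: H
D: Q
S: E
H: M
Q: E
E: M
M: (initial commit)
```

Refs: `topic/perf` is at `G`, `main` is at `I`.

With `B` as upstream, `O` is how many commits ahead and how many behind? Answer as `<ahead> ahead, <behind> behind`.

Reachable from O: {D, E, H, M, O, P, Q}.
Reachable from B: {B, D, E, F, M, Q}.
Only in O's history (ahead): {H, O, P} — 3.
Only in B's history (behind): {B, F} — 2.

3 ahead, 2 behind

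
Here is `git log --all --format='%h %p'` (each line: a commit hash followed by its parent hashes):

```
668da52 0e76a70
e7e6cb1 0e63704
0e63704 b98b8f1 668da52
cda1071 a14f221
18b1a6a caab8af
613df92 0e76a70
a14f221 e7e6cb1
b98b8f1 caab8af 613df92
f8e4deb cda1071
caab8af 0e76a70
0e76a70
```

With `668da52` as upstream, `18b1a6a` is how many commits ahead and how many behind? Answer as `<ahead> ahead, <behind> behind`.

Reachable from 18b1a6a: {0e76a70, 18b1a6a, caab8af}.
Reachable from 668da52: {0e76a70, 668da52}.
Only in 18b1a6a's history (ahead): {18b1a6a, caab8af} — 2.
Only in 668da52's history (behind): {668da52} — 1.

2 ahead, 1 behind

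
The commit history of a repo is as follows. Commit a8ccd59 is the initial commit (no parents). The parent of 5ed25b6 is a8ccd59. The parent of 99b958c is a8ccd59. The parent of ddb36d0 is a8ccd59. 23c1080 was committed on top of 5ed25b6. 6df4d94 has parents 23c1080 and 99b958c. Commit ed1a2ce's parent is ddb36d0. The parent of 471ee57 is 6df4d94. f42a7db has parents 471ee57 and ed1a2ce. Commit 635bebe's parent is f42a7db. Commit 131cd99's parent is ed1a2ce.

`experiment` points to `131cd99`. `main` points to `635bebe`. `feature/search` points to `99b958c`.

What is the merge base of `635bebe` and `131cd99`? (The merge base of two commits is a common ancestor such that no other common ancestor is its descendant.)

Ancestors of 635bebe: {23c1080, 471ee57, 5ed25b6, 635bebe, 6df4d94, 99b958c, a8ccd59, ddb36d0, ed1a2ce, f42a7db}.
Ancestors of 131cd99: {131cd99, a8ccd59, ddb36d0, ed1a2ce}.
Common ancestors: {a8ccd59, ddb36d0, ed1a2ce}.
Among these, ed1a2ce is not an ancestor of any other common ancestor — it is the merge base.

ed1a2ce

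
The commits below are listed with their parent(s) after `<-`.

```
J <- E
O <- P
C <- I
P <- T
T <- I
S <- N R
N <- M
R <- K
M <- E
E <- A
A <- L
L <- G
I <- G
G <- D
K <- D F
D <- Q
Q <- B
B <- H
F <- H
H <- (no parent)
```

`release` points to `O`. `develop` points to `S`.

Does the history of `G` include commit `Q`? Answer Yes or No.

Ancestors of G (commits reachable by following parents): {B, D, G, H, Q}.
Q is in that set, so it is an ancestor of G.

Yes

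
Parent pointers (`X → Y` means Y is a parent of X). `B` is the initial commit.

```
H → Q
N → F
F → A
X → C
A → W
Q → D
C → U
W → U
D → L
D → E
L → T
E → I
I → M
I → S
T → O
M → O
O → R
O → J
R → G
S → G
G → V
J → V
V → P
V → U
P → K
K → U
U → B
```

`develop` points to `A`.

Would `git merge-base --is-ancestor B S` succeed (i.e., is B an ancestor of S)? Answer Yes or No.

Yes

Ancestors of S (commits reachable by following parents): {B, G, K, P, S, U, V}.
B is in that set, so it is an ancestor of S.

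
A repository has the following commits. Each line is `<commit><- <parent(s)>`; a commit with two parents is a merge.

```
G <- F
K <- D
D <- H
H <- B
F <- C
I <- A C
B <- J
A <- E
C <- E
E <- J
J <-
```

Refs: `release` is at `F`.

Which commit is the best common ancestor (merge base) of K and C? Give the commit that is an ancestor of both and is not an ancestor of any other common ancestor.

Ancestors of K: {B, D, H, J, K}.
Ancestors of C: {C, E, J}.
Common ancestors: {J}.
The only common ancestor is J, so it is the merge base.

J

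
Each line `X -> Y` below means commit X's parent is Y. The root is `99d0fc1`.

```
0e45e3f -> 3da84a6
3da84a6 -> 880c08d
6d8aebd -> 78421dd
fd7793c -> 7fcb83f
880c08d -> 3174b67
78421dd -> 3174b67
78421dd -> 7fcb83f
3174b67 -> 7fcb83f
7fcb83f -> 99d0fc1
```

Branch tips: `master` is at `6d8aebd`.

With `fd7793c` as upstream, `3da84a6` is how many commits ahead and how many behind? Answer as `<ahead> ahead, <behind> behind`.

Reachable from 3da84a6: {3174b67, 3da84a6, 7fcb83f, 880c08d, 99d0fc1}.
Reachable from fd7793c: {7fcb83f, 99d0fc1, fd7793c}.
Only in 3da84a6's history (ahead): {3174b67, 3da84a6, 880c08d} — 3.
Only in fd7793c's history (behind): {fd7793c} — 1.

3 ahead, 1 behind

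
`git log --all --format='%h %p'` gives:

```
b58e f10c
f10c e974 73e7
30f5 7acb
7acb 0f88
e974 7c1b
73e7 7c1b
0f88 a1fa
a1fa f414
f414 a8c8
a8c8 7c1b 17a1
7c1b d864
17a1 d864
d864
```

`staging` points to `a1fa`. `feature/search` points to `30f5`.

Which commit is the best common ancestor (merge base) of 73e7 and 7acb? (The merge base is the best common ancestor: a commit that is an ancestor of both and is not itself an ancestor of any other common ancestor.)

7c1b

Ancestors of 73e7: {73e7, 7c1b, d864}.
Ancestors of 7acb: {0f88, 17a1, 7acb, 7c1b, a1fa, a8c8, d864, f414}.
Common ancestors: {7c1b, d864}.
Among these, 7c1b is not an ancestor of any other common ancestor — it is the merge base.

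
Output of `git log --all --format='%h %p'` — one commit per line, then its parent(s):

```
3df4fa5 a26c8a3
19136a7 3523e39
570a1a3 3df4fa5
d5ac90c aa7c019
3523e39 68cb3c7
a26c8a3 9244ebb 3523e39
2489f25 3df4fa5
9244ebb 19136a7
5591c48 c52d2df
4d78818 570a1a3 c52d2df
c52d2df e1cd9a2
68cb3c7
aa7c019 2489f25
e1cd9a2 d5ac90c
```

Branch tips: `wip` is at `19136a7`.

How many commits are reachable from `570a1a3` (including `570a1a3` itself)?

7

Walking parent pointers from 570a1a3: reachable set = {19136a7, 3523e39, 3df4fa5, 570a1a3, 68cb3c7, 9244ebb, a26c8a3}.
That is 7 commits.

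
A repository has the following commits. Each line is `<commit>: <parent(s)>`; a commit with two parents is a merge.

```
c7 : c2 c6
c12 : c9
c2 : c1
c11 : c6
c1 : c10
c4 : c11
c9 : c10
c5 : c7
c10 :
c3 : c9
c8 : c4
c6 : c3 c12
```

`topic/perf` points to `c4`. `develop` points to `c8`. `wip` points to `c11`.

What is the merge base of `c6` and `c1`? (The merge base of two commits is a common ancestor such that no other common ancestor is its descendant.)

Ancestors of c6: {c10, c12, c3, c6, c9}.
Ancestors of c1: {c1, c10}.
Common ancestors: {c10}.
The only common ancestor is c10, so it is the merge base.

c10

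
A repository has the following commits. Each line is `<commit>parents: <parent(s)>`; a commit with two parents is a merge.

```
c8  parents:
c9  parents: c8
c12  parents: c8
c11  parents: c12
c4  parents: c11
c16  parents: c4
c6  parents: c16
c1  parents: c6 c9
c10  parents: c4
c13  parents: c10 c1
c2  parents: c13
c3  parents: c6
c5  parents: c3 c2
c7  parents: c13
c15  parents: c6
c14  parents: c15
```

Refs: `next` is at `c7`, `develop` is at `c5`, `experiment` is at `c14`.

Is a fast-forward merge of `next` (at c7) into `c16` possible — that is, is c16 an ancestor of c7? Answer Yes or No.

Yes

A fast-forward from c16 to c7 is possible iff c16 is an ancestor of c7.
Ancestors of c7: {c1, c10, c11, c12, c13, c16, c4, c6, c7, c8, c9}.
c16 is among them, so fast-forward is possible.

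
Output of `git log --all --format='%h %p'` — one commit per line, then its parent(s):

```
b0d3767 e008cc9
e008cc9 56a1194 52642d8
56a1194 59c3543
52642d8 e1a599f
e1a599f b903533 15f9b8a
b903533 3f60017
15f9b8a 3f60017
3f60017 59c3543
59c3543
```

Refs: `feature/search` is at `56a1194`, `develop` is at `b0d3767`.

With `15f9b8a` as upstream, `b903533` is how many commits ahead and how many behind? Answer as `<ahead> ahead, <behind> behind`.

Reachable from b903533: {3f60017, 59c3543, b903533}.
Reachable from 15f9b8a: {15f9b8a, 3f60017, 59c3543}.
Only in b903533's history (ahead): {b903533} — 1.
Only in 15f9b8a's history (behind): {15f9b8a} — 1.

1 ahead, 1 behind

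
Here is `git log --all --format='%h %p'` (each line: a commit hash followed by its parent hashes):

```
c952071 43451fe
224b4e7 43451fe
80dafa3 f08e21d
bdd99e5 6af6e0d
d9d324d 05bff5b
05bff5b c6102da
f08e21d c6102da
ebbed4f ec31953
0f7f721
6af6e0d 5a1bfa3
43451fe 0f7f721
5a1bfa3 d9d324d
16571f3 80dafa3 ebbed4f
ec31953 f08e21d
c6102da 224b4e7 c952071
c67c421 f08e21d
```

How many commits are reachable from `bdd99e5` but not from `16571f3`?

Reachable from bdd99e5: {05bff5b, 0f7f721, 224b4e7, 43451fe, 5a1bfa3, 6af6e0d, bdd99e5, c6102da, c952071, d9d324d}.
Reachable from 16571f3: {0f7f721, 16571f3, 224b4e7, 43451fe, 80dafa3, c6102da, c952071, ebbed4f, ec31953, f08e21d}.
In bdd99e5's history but not 16571f3's: {05bff5b, 5a1bfa3, 6af6e0d, bdd99e5, d9d324d} — 5 commits.

5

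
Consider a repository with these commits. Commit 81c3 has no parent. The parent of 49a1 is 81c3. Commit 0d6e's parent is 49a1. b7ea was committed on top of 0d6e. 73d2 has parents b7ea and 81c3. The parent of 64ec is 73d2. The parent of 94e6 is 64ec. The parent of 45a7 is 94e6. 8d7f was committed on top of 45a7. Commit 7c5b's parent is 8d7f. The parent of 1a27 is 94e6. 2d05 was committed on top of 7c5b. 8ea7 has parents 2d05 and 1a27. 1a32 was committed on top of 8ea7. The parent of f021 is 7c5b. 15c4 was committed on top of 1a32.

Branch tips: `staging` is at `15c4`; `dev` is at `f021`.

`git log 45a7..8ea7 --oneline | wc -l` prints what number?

5

Reachable from 8ea7: {0d6e, 1a27, 2d05, 45a7, 49a1, 64ec, 73d2, 7c5b, 81c3, 8d7f, 8ea7, 94e6, b7ea}.
Reachable from 45a7: {0d6e, 45a7, 49a1, 64ec, 73d2, 81c3, 94e6, b7ea}.
In 8ea7's history but not 45a7's: {1a27, 2d05, 7c5b, 8d7f, 8ea7} — 5 commits.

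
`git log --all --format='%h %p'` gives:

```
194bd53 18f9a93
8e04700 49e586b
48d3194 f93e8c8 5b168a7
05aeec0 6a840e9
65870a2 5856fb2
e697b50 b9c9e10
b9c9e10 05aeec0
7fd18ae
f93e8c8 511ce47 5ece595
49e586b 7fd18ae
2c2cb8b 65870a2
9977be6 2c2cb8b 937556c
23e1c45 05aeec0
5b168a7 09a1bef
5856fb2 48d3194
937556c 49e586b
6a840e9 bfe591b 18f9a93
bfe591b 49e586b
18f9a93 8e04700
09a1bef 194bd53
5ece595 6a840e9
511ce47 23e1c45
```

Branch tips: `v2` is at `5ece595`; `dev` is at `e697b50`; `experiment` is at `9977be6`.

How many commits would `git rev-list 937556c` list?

3

Walking parent pointers from 937556c: reachable set = {49e586b, 7fd18ae, 937556c}.
That is 3 commits.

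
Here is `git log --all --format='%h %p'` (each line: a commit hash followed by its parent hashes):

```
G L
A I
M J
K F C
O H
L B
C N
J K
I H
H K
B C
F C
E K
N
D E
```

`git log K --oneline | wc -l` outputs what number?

4

Walking parent pointers from K: reachable set = {C, F, K, N}.
That is 4 commits.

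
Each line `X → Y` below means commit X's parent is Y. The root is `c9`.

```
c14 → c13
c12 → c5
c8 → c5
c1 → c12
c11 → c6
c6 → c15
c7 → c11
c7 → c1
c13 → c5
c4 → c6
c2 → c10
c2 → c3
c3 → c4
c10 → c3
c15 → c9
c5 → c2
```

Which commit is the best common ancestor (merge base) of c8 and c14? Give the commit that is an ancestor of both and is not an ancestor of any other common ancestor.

c5

Ancestors of c8: {c10, c15, c2, c3, c4, c5, c6, c8, c9}.
Ancestors of c14: {c10, c13, c14, c15, c2, c3, c4, c5, c6, c9}.
Common ancestors: {c10, c15, c2, c3, c4, c5, c6, c9}.
Among these, c5 is not an ancestor of any other common ancestor — it is the merge base.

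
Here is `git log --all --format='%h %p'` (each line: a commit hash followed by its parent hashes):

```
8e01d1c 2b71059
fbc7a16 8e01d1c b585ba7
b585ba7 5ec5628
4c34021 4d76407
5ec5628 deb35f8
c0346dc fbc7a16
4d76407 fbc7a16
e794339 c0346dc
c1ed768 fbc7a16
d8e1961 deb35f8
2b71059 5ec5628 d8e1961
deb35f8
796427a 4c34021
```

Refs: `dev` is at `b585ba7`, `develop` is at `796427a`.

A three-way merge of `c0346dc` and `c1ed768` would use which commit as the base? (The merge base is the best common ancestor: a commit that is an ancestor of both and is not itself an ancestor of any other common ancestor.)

Ancestors of c0346dc: {2b71059, 5ec5628, 8e01d1c, b585ba7, c0346dc, d8e1961, deb35f8, fbc7a16}.
Ancestors of c1ed768: {2b71059, 5ec5628, 8e01d1c, b585ba7, c1ed768, d8e1961, deb35f8, fbc7a16}.
Common ancestors: {2b71059, 5ec5628, 8e01d1c, b585ba7, d8e1961, deb35f8, fbc7a16}.
Among these, fbc7a16 is not an ancestor of any other common ancestor — it is the merge base.

fbc7a16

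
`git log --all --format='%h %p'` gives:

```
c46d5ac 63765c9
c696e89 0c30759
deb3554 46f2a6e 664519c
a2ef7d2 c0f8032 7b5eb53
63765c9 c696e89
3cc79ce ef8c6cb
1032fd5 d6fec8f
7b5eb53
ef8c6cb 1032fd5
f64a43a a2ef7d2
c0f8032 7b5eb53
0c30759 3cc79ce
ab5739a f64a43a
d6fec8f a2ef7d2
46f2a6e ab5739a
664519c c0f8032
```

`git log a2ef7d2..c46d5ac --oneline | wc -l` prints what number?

8

Reachable from c46d5ac: {0c30759, 1032fd5, 3cc79ce, 63765c9, 7b5eb53, a2ef7d2, c0f8032, c46d5ac, c696e89, d6fec8f, ef8c6cb}.
Reachable from a2ef7d2: {7b5eb53, a2ef7d2, c0f8032}.
In c46d5ac's history but not a2ef7d2's: {0c30759, 1032fd5, 3cc79ce, 63765c9, c46d5ac, c696e89, d6fec8f, ef8c6cb} — 8 commits.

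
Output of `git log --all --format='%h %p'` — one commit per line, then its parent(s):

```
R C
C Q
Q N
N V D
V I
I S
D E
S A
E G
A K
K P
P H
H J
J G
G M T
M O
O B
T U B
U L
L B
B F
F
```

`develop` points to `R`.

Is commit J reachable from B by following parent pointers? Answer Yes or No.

Ancestors of B: {B, F}.
J is not in that set, so it is not an ancestor of B.

No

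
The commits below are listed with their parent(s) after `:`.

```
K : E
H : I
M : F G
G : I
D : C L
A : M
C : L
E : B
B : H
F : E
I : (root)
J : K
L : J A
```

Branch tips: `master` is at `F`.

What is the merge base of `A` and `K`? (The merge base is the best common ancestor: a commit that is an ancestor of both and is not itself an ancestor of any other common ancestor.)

Ancestors of A: {A, B, E, F, G, H, I, M}.
Ancestors of K: {B, E, H, I, K}.
Common ancestors: {B, E, H, I}.
Among these, E is not an ancestor of any other common ancestor — it is the merge base.

E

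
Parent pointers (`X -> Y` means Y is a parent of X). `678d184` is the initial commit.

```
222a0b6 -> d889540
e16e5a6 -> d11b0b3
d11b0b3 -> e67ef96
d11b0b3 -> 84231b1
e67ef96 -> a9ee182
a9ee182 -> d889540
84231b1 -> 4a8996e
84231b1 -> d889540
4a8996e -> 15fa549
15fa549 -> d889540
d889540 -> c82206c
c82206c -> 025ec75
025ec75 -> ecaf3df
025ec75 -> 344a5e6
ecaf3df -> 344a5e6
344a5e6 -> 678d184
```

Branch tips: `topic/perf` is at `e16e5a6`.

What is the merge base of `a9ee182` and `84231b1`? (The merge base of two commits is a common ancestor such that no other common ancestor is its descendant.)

Ancestors of a9ee182: {025ec75, 344a5e6, 678d184, a9ee182, c82206c, d889540, ecaf3df}.
Ancestors of 84231b1: {025ec75, 15fa549, 344a5e6, 4a8996e, 678d184, 84231b1, c82206c, d889540, ecaf3df}.
Common ancestors: {025ec75, 344a5e6, 678d184, c82206c, d889540, ecaf3df}.
Among these, d889540 is not an ancestor of any other common ancestor — it is the merge base.

d889540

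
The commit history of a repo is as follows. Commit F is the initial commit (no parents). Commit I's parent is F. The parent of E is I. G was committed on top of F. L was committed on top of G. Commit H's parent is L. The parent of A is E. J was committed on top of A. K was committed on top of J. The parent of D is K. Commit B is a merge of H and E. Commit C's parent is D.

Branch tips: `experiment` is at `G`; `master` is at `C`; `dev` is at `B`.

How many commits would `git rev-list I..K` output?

Reachable from K: {A, E, F, I, J, K}.
Reachable from I: {F, I}.
In K's history but not I's: {A, E, J, K} — 4 commits.

4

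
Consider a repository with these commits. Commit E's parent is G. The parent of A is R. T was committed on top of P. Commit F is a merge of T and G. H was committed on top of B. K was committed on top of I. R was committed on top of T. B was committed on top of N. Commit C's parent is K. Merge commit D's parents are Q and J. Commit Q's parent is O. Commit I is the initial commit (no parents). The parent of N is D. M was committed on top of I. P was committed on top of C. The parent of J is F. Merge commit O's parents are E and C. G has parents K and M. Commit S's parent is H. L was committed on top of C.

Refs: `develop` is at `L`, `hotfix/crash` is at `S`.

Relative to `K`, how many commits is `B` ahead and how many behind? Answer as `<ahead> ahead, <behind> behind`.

Reachable from B: {B, C, D, E, F, G, I, J, K, M, N, O, P, Q, T}.
Reachable from K: {I, K}.
Only in B's history (ahead): {B, C, D, E, F, G, J, M, N, O, P, Q, T} — 13.
Only in K's history (behind): {} — 0.

13 ahead, 0 behind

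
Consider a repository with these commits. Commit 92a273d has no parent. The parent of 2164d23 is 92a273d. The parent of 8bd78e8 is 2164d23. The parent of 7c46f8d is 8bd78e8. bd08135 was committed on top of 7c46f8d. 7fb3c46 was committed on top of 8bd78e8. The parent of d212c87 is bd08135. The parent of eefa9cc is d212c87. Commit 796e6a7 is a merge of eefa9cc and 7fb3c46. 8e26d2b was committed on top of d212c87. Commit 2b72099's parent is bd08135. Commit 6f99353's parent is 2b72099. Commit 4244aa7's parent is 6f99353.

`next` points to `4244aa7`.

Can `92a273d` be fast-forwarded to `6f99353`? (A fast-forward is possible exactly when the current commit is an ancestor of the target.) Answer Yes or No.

A fast-forward from 92a273d to 6f99353 is possible iff 92a273d is an ancestor of 6f99353.
Ancestors of 6f99353: {2164d23, 2b72099, 6f99353, 7c46f8d, 8bd78e8, 92a273d, bd08135}.
92a273d is among them, so fast-forward is possible.

Yes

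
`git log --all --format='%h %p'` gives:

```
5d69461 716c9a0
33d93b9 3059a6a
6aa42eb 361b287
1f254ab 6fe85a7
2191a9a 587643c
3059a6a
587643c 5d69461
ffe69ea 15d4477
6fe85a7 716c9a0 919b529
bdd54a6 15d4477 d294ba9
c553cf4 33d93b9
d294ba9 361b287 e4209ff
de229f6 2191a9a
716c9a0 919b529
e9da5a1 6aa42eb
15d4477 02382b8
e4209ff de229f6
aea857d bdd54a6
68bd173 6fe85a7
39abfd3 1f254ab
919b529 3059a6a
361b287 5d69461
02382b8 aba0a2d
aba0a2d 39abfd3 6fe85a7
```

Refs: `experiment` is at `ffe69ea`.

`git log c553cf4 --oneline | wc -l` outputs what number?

Walking parent pointers from c553cf4: reachable set = {3059a6a, 33d93b9, c553cf4}.
That is 3 commits.

3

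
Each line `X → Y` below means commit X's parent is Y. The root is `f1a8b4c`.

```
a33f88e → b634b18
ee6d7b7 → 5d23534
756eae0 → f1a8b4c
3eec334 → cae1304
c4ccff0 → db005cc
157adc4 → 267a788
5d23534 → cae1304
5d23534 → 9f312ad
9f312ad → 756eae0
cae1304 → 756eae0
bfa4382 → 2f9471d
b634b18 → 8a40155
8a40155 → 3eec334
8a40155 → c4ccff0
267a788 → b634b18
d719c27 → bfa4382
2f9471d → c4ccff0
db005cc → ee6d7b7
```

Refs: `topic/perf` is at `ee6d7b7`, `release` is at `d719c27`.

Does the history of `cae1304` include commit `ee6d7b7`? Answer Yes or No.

Ancestors of cae1304: {756eae0, cae1304, f1a8b4c}.
ee6d7b7 is not in that set, so it is not an ancestor of cae1304.

No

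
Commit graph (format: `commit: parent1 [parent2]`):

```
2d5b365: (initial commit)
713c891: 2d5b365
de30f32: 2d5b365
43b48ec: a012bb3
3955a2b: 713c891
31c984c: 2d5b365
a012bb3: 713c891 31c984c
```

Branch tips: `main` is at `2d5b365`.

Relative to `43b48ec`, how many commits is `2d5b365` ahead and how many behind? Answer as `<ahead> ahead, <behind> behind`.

0 ahead, 4 behind

Reachable from 2d5b365: {2d5b365}.
Reachable from 43b48ec: {2d5b365, 31c984c, 43b48ec, 713c891, a012bb3}.
Only in 2d5b365's history (ahead): {} — 0.
Only in 43b48ec's history (behind): {31c984c, 43b48ec, 713c891, a012bb3} — 4.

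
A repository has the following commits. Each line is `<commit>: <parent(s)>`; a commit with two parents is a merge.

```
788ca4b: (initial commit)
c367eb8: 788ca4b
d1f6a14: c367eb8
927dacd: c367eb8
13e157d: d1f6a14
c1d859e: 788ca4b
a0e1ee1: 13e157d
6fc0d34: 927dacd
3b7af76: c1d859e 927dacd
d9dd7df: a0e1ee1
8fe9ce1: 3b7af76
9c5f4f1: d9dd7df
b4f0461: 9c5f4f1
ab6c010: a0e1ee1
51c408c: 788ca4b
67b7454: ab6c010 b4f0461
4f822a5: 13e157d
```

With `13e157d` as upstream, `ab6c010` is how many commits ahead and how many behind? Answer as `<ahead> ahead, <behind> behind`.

Reachable from ab6c010: {13e157d, 788ca4b, a0e1ee1, ab6c010, c367eb8, d1f6a14}.
Reachable from 13e157d: {13e157d, 788ca4b, c367eb8, d1f6a14}.
Only in ab6c010's history (ahead): {a0e1ee1, ab6c010} — 2.
Only in 13e157d's history (behind): {} — 0.

2 ahead, 0 behind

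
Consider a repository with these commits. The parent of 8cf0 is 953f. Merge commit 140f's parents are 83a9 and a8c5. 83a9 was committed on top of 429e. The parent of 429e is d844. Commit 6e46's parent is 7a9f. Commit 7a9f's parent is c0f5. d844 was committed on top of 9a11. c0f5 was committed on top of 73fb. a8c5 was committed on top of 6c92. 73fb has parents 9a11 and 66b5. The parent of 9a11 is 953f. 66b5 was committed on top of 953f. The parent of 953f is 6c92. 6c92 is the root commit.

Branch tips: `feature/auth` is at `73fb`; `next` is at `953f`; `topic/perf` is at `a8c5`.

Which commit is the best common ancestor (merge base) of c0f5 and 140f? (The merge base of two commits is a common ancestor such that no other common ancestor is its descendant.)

9a11

Ancestors of c0f5: {66b5, 6c92, 73fb, 953f, 9a11, c0f5}.
Ancestors of 140f: {140f, 429e, 6c92, 83a9, 953f, 9a11, a8c5, d844}.
Common ancestors: {6c92, 953f, 9a11}.
Among these, 9a11 is not an ancestor of any other common ancestor — it is the merge base.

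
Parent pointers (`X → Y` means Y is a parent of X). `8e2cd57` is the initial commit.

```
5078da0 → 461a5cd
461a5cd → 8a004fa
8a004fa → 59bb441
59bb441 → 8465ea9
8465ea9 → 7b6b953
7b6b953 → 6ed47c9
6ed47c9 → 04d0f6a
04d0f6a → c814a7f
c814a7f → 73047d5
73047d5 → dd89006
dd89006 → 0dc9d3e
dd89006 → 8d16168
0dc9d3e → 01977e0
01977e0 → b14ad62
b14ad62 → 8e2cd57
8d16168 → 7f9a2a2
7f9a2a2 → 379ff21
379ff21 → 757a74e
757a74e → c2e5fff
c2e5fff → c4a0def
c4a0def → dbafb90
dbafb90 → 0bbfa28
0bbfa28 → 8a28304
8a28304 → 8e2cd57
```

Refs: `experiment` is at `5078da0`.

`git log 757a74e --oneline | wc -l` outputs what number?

Walking parent pointers from 757a74e: reachable set = {0bbfa28, 757a74e, 8a28304, 8e2cd57, c2e5fff, c4a0def, dbafb90}.
That is 7 commits.

7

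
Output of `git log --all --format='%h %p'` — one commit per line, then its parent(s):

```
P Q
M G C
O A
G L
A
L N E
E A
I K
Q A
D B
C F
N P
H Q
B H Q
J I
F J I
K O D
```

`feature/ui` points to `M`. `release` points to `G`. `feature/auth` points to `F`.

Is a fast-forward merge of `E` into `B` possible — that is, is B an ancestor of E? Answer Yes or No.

No

A fast-forward from B to E is possible iff B is an ancestor of E.
Ancestors of E: {A, E}.
B is not among them, so fast-forward is not possible.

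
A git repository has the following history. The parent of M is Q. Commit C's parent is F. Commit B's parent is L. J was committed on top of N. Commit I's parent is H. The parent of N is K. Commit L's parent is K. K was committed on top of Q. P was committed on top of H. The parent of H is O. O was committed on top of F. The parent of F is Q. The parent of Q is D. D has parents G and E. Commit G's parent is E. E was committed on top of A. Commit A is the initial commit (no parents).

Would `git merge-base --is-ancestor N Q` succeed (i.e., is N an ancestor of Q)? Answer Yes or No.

No

Ancestors of Q: {A, D, E, G, Q}.
N is not in that set, so it is not an ancestor of Q.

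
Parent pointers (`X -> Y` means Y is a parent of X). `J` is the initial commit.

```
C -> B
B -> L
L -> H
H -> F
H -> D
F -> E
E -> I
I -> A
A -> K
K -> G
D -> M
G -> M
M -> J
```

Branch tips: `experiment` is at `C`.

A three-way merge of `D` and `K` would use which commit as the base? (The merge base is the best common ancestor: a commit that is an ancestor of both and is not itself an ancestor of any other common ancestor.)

Ancestors of D: {D, J, M}.
Ancestors of K: {G, J, K, M}.
Common ancestors: {J, M}.
Among these, M is not an ancestor of any other common ancestor — it is the merge base.

M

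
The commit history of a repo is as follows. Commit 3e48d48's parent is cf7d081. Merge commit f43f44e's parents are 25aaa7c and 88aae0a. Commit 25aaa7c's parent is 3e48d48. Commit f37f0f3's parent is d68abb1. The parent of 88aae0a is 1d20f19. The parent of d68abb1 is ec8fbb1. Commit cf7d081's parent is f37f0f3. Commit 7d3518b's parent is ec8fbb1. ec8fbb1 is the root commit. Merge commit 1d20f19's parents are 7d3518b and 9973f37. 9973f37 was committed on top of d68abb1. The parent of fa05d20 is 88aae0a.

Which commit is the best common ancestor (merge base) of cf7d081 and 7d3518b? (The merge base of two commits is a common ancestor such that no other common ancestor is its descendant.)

ec8fbb1

Ancestors of cf7d081: {cf7d081, d68abb1, ec8fbb1, f37f0f3}.
Ancestors of 7d3518b: {7d3518b, ec8fbb1}.
Common ancestors: {ec8fbb1}.
The only common ancestor is ec8fbb1, so it is the merge base.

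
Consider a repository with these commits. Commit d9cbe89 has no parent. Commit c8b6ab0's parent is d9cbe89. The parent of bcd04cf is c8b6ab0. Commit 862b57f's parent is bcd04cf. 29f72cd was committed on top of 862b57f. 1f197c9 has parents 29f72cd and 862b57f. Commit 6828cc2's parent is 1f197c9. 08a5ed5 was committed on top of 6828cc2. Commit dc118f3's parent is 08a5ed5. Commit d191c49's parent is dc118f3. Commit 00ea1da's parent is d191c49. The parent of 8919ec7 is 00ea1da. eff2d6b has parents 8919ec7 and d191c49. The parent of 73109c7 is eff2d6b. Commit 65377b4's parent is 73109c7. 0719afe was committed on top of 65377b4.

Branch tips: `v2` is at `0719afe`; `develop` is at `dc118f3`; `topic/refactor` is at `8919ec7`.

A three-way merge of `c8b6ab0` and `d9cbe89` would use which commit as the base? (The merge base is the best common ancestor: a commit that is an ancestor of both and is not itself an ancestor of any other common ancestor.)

d9cbe89

Ancestors of c8b6ab0: {c8b6ab0, d9cbe89}.
Ancestors of d9cbe89: {d9cbe89}.
Common ancestors: {d9cbe89}.
The only common ancestor is d9cbe89, so it is the merge base.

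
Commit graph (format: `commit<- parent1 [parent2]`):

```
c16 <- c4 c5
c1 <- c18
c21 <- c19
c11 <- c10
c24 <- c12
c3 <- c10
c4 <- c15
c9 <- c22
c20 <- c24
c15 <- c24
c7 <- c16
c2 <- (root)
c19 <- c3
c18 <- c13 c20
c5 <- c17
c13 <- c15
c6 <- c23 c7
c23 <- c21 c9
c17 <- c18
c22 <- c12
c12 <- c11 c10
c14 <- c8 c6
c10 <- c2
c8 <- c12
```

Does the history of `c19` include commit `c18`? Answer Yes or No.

No

Ancestors of c19: {c10, c19, c2, c3}.
c18 is not in that set, so it is not an ancestor of c19.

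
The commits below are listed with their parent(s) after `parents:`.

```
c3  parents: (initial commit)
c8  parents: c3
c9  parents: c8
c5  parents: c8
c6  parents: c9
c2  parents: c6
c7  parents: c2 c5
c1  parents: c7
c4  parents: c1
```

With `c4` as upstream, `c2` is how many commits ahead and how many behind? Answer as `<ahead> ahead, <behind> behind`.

0 ahead, 4 behind

Reachable from c2: {c2, c3, c6, c8, c9}.
Reachable from c4: {c1, c2, c3, c4, c5, c6, c7, c8, c9}.
Only in c2's history (ahead): {} — 0.
Only in c4's history (behind): {c1, c4, c5, c7} — 4.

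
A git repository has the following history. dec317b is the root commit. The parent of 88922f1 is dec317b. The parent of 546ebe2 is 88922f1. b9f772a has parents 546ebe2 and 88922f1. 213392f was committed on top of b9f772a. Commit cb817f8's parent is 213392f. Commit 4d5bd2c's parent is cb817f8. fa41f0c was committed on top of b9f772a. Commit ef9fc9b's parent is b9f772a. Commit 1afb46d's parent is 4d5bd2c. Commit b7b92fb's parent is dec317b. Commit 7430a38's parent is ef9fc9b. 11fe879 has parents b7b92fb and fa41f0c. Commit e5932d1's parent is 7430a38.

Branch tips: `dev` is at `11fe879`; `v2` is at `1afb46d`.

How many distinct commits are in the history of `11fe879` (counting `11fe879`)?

7

Walking parent pointers from 11fe879: reachable set = {11fe879, 546ebe2, 88922f1, b7b92fb, b9f772a, dec317b, fa41f0c}.
That is 7 commits.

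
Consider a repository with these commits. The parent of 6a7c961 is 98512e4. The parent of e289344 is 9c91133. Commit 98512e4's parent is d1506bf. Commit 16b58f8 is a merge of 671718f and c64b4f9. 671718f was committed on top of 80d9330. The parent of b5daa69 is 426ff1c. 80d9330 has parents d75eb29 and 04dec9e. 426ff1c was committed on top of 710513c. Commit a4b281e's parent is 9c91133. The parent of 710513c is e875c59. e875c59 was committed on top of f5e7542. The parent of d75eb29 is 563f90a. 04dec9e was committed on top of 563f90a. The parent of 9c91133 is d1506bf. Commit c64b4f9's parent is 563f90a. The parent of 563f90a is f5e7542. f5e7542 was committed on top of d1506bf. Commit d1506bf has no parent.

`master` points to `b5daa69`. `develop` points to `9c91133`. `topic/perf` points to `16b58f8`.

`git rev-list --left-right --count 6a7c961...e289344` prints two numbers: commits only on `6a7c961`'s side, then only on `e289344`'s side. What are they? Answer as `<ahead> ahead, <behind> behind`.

Reachable from 6a7c961: {6a7c961, 98512e4, d1506bf}.
Reachable from e289344: {9c91133, d1506bf, e289344}.
Only in 6a7c961's history (ahead): {6a7c961, 98512e4} — 2.
Only in e289344's history (behind): {9c91133, e289344} — 2.

2 ahead, 2 behind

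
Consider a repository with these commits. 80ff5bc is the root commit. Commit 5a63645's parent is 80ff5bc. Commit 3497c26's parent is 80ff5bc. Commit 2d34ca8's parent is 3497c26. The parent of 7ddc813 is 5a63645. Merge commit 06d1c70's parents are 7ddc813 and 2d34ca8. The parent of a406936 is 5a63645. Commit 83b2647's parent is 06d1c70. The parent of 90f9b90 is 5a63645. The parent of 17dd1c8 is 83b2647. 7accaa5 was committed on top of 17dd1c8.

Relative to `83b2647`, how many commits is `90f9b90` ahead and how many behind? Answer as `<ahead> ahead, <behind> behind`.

Reachable from 90f9b90: {5a63645, 80ff5bc, 90f9b90}.
Reachable from 83b2647: {06d1c70, 2d34ca8, 3497c26, 5a63645, 7ddc813, 80ff5bc, 83b2647}.
Only in 90f9b90's history (ahead): {90f9b90} — 1.
Only in 83b2647's history (behind): {06d1c70, 2d34ca8, 3497c26, 7ddc813, 83b2647} — 5.

1 ahead, 5 behind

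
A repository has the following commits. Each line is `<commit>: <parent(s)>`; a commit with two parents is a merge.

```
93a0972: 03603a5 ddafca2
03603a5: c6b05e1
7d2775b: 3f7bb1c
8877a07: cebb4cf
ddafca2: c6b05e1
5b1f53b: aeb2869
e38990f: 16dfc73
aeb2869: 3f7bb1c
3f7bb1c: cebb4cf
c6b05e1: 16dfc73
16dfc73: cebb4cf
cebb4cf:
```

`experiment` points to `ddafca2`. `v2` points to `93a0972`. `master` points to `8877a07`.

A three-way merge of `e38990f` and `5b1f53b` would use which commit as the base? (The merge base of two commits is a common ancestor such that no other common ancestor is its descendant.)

cebb4cf

Ancestors of e38990f: {16dfc73, cebb4cf, e38990f}.
Ancestors of 5b1f53b: {3f7bb1c, 5b1f53b, aeb2869, cebb4cf}.
Common ancestors: {cebb4cf}.
The only common ancestor is cebb4cf, so it is the merge base.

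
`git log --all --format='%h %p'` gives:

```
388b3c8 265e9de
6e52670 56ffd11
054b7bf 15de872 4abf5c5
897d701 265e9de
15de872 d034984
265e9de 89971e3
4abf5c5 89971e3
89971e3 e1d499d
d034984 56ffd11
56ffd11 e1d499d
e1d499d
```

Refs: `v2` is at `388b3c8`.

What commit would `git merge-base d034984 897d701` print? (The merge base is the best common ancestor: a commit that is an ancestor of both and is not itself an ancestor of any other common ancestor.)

e1d499d

Ancestors of d034984: {56ffd11, d034984, e1d499d}.
Ancestors of 897d701: {265e9de, 897d701, 89971e3, e1d499d}.
Common ancestors: {e1d499d}.
The only common ancestor is e1d499d, so it is the merge base.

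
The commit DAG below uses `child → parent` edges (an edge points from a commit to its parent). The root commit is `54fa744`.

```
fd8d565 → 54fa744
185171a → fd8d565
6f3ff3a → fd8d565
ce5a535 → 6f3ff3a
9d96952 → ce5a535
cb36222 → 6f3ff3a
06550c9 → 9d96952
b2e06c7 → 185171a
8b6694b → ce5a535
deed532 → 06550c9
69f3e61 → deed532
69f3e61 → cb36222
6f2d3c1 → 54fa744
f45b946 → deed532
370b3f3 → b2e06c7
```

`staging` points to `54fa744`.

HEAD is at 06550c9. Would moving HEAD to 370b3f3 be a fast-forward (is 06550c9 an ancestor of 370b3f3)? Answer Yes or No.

No

A fast-forward from 06550c9 to 370b3f3 is possible iff 06550c9 is an ancestor of 370b3f3.
Ancestors of 370b3f3: {185171a, 370b3f3, 54fa744, b2e06c7, fd8d565}.
06550c9 is not among them, so fast-forward is not possible.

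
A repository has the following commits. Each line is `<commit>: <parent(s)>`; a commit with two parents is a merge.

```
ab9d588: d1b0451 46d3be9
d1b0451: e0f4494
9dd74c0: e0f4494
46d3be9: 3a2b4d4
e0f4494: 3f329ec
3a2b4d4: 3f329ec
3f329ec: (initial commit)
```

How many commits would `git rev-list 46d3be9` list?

Walking parent pointers from 46d3be9: reachable set = {3a2b4d4, 3f329ec, 46d3be9}.
That is 3 commits.

3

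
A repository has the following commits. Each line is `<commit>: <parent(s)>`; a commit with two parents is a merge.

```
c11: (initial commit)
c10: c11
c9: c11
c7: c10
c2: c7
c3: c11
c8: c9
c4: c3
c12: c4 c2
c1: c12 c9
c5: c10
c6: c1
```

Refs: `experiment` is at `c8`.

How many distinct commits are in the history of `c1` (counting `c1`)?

Walking parent pointers from c1: reachable set = {c1, c10, c11, c12, c2, c3, c4, c7, c9}.
That is 9 commits.

9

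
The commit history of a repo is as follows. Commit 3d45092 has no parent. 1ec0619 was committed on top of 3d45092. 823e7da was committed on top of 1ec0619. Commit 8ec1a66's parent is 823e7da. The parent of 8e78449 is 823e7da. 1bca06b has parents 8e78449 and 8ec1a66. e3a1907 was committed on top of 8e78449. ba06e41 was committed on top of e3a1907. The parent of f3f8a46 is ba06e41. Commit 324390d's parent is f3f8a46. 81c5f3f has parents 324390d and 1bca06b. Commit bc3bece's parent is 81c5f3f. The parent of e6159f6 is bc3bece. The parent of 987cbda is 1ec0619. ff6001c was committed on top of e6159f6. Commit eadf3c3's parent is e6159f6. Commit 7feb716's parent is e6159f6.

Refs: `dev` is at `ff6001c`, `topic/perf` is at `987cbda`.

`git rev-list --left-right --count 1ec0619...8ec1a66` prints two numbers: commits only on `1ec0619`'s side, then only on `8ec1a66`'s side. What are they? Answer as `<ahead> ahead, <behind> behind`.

0 ahead, 2 behind

Reachable from 1ec0619: {1ec0619, 3d45092}.
Reachable from 8ec1a66: {1ec0619, 3d45092, 823e7da, 8ec1a66}.
Only in 1ec0619's history (ahead): {} — 0.
Only in 8ec1a66's history (behind): {823e7da, 8ec1a66} — 2.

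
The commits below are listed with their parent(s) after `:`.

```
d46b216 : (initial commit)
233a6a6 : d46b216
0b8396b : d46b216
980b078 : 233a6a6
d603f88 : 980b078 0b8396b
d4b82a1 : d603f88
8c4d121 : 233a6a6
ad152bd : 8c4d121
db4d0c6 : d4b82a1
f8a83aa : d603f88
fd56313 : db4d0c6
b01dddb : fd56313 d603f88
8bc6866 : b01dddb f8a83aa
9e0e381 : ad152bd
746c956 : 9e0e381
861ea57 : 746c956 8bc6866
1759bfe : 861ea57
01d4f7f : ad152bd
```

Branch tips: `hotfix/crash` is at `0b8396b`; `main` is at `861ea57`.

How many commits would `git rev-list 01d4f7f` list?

5

Walking parent pointers from 01d4f7f: reachable set = {01d4f7f, 233a6a6, 8c4d121, ad152bd, d46b216}.
That is 5 commits.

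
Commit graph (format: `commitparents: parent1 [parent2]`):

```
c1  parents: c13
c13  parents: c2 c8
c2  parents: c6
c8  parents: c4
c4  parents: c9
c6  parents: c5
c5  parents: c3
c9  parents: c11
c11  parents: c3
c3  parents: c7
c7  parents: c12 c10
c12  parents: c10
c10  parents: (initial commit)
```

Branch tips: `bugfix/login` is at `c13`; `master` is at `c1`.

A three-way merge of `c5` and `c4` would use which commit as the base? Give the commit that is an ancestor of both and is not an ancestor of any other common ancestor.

c3

Ancestors of c5: {c10, c12, c3, c5, c7}.
Ancestors of c4: {c10, c11, c12, c3, c4, c7, c9}.
Common ancestors: {c10, c12, c3, c7}.
Among these, c3 is not an ancestor of any other common ancestor — it is the merge base.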